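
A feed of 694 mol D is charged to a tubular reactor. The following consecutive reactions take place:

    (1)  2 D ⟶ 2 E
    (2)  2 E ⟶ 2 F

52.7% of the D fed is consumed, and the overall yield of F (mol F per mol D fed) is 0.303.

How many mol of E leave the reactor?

155 mol

Conversion of D: D consumed = 2ξ₁ = 0.527 × 694 → ξ₁ = 182.9 mol.
Yield of F: 2ξ₂ / 694 = 0.303 → ξ₂ = 105.1 mol.
Outlet amounts (n = n₀ + Σ ν·ξ):
  D: 694 − 2(182.9) = 328.3
  E: 0 + 2(182.9) − 2(105.1) = 155.5
  F: 0 + 2(105.1) = 210.3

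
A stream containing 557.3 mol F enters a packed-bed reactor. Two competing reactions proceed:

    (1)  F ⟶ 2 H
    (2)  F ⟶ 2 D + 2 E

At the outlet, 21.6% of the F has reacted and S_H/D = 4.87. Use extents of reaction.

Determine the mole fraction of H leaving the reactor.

0.278

Conversion of F: F consumed = 0.216 × 557.3 = 120.4 mol = 1ξ₁ + 1ξ₂.
Selectivity: 2ξ₁ / (2ξ₂) = 4.87 → ξ₁ = 4.87 ξ₂.
Substitute: (1·4.87 + 1) ξ₂ = 120.4 → ξ₂ = 20.51 mol, ξ₁ = 99.87 mol.
Outlet amounts (n = n₀ + Σ ν·ξ):
  F: 557.3 − 1(99.87) − 1(20.51) = 436.9
  H: 0 + 2(99.87) = 199.7
  D: 0 + 2(20.51) = 41.01
  E: 0 + 2(20.51) = 41.01
Total out = 718.7 mol; y_H = 199.7 / 718.7 = 0.2779.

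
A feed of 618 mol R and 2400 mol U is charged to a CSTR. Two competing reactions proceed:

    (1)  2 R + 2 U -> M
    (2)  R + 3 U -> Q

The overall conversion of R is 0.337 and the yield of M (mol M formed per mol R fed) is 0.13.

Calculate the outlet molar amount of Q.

47.6 mol

Yield of M: 1ξ₁ / 618 = 0.13 → ξ₁ = 80.34 mol.
Conversion of R: 2ξ₁ + 1ξ₂ = 0.337 × 618 = 208.3 → ξ₂ = 47.59 mol.
Outlet amounts (n = n₀ + Σ ν·ξ):
  R: 618 − 2(80.34) − 1(47.59) = 409.7
  U: 2400 − 2(80.34) − 3(47.59) = 2097
  M: 0 + 1(80.34) = 80.34
  Q: 0 + 1(47.59) = 47.59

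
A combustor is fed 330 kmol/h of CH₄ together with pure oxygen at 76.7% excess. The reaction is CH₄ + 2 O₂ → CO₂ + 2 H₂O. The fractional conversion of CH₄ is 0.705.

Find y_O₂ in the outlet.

Stoichiometric O₂ = 2 × 330 = 660 kmol/h; O₂ fed = 660 × 1.767 = 1166 kmol/h.
Fuel reacted = 0.705 × 330 → ξ = 232.6 kmol/h.
Outlet (n = n₀ + ν ξ):
  CH₄: 330 − 1(232.6) = 97.35
  O₂: 1166 − 2(232.6) = 700.9
  CO₂: 0 + 1(232.6) = 232.6
  H₂O: 0 + 2(232.6) = 465.3
Total out = 1496 kmol/h; y_O₂ = 700.9 / 1496 = 0.4685.

0.468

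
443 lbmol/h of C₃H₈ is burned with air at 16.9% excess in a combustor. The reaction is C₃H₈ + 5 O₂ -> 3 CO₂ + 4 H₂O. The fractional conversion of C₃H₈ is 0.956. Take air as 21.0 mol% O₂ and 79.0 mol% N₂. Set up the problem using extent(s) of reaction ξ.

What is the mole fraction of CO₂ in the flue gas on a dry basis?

Stoichiometric O₂ = 5 × 443 = 2215 lbmol/h; O₂ fed = 2215 × 1.169 = 2589 lbmol/h.
N₂ fed = 2589 × 79/21 = 9741 lbmol/h.
Fuel reacted = 0.956 × 443 → ξ = 423.5 lbmol/h.
Outlet (n = n₀ + ν ξ):
  C₃H₈: 443 − 1(423.5) = 19.49
  O₂: 2589 − 5(423.5) = 471.8
  N₂: 9741 (inert)
  CO₂: 0 + 3(423.5) = 1271
  H₂O: 0 + 4(423.5) = 1694
Dry total = 11500 lbmol/h; y_CO₂ (dry) = 1271 / 11500 = 0.1105.

0.11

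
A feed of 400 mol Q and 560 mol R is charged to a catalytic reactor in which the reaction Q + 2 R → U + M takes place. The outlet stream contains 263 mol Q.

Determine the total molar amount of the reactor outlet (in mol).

823 mol

For Q: n = n₀ − 1ξ → 263 = 400 − 1ξ, giving ξ = 137 mol.
Outlet amounts (n = n₀ + ν ξ):
  Q: 400 − 1(137) = 263
  R: 560 − 2(137) = 286
  U: 0 + 1(137) = 137
  M: 0 + 1(137) = 137
Total out = 263 + 286 + 137 + 137 = 823 mol.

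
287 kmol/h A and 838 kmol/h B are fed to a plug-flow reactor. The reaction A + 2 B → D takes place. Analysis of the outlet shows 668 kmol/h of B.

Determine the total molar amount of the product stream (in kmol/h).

955 kmol/h

For B: n = n₀ − 2ξ → 668 = 838 − 2ξ, giving ξ = 85 kmol/h.
Outlet amounts (n = n₀ + ν ξ):
  A: 287 − 1(85) = 202
  B: 838 − 2(85) = 668
  D: 0 + 1(85) = 85
Total out = 202 + 668 + 85 = 955 kmol/h.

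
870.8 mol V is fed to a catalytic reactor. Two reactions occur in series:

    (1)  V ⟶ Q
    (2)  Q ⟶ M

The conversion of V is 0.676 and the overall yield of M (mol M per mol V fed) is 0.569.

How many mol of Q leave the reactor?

93.2 mol

Conversion of V: V consumed = 1ξ₁ = 0.676 × 870.8 → ξ₁ = 588.7 mol.
Yield of M: 1ξ₂ / 870.8 = 0.569 → ξ₂ = 495.5 mol.
Outlet amounts (n = n₀ + Σ ν·ξ):
  V: 870.8 − 1(588.7) = 282.1
  Q: 0 + 1(588.7) − 1(495.5) = 93.18
  M: 0 + 1(495.5) = 495.5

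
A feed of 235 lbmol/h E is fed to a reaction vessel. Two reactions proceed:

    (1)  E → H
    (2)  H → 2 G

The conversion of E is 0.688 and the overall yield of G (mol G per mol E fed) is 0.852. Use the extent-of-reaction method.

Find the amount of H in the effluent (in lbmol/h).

61.6 lbmol/h

Conversion of E: E consumed = 1ξ₁ = 0.688 × 235 → ξ₁ = 161.7 lbmol/h.
Yield of G: 2ξ₂ / 235 = 0.852 → ξ₂ = 100.1 lbmol/h.
Outlet amounts (n = n₀ + Σ ν·ξ):
  E: 235 − 1(161.7) = 73.32
  H: 0 + 1(161.7) − 1(100.1) = 61.57
  G: 0 + 2(100.1) = 200.2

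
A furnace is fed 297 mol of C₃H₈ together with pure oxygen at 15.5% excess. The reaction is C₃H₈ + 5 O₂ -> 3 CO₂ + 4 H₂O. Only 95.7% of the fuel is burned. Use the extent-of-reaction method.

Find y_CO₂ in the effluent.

0.371

Stoichiometric O₂ = 5 × 297 = 1485 mol; O₂ fed = 1485 × 1.155 = 1715 mol.
Fuel reacted = 0.957 × 297 → ξ = 284.2 mol.
Outlet (n = n₀ + ν ξ):
  C₃H₈: 297 − 1(284.2) = 12.77
  O₂: 1715 − 5(284.2) = 294
  CO₂: 0 + 3(284.2) = 852.7
  H₂O: 0 + 4(284.2) = 1137
Total out = 2296 mol; y_CO₂ = 852.7 / 2296 = 0.3713.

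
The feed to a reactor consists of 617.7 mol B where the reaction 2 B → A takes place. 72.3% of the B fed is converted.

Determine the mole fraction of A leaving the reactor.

B reacted = 0.723 × 617.7 = 446.6 mol; ν_B = −2, so ξ = 446.6/2 = 223.3 mol.
Outlet amounts (n = n₀ + ν ξ):
  B: 617.7 − 2(223.3) = 171.1
  A: 0 + 1(223.3) = 223.3
Total out = 394.4 mol; y_A = 223.3 / 394.4 = 0.5662.

0.566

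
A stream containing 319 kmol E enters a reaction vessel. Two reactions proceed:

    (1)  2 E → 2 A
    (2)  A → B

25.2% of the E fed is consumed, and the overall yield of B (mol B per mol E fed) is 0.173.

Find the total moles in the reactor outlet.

319 kmol

Conversion of E: E consumed = 2ξ₁ = 0.252 × 319 → ξ₁ = 40.19 kmol.
Yield of B: 1ξ₂ / 319 = 0.173 → ξ₂ = 55.19 kmol.
Outlet amounts (n = n₀ + Σ ν·ξ):
  E: 319 − 2(40.19) = 238.6
  A: 0 + 2(40.19) − 1(55.19) = 25.2
  B: 0 + 1(55.19) = 55.19
Total out = 238.6 + 25.2 + 55.19 = 319 kmol.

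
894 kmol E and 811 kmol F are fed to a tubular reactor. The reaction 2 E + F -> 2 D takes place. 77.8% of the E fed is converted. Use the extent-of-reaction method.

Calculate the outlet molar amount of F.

E reacted = 0.778 × 894 = 695.5 kmol; ν_E = −2, so ξ = 695.5/2 = 347.8 kmol.
Outlet amounts (n = n₀ + ν ξ):
  E: 894 − 2(347.8) = 198.5
  F: 811 − 1(347.8) = 463.2
  D: 0 + 2(347.8) = 695.5

463 kmol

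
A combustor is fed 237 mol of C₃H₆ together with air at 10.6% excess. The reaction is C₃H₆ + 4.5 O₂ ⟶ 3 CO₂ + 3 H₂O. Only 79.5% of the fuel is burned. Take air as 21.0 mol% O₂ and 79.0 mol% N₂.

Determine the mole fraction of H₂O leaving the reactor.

Stoichiometric O₂ = 4.5 × 237 = 1066 mol; O₂ fed = 1066 × 1.106 = 1180 mol.
N₂ fed = 1180 × 79/21 = 4437 mol.
Fuel reacted = 0.795 × 237 → ξ = 188.4 mol.
Outlet (n = n₀ + ν ξ):
  C₃H₆: 237 − 1(188.4) = 48.58
  O₂: 1180 − 4.5(188.4) = 331.7
  N₂: 4437 (inert)
  CO₂: 0 + 3(188.4) = 565.2
  H₂O: 0 + 3(188.4) = 565.2
Total out = 5948 mol; y_H₂O = 565.2 / 5948 = 0.09503.

0.095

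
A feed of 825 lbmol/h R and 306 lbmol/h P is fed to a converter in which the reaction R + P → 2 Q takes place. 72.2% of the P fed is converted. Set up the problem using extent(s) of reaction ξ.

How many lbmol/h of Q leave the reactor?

442 lbmol/h

P reacted = 0.722 × 306 = 220.9 lbmol/h; ν_P = −1, so ξ = 220.9/1 = 220.9 lbmol/h.
Outlet amounts (n = n₀ + ν ξ):
  R: 825 − 1(220.9) = 604.1
  P: 306 − 1(220.9) = 85.07
  Q: 0 + 2(220.9) = 441.9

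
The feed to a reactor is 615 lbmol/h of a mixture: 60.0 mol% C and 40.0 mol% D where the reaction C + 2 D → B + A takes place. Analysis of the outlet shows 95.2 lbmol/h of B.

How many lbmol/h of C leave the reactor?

274 lbmol/h

For B: n = n₀ + 1ξ → 95.2 = 0 + 1ξ, giving ξ = 95.2 lbmol/h.
Outlet amounts (n = n₀ + ν ξ):
  C: 369 − 1(95.2) = 273.8
  D: 246 − 2(95.2) = 55.6
  B: 0 + 1(95.2) = 95.2
  A: 0 + 1(95.2) = 95.2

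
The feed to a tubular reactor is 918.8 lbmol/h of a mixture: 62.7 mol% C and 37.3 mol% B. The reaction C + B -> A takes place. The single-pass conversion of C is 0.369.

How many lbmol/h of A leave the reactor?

C reacted = 0.369 × 576.1 = 212.6 lbmol/h; ν_C = −1, so ξ = 212.6/1 = 212.6 lbmol/h.
Outlet amounts (n = n₀ + ν ξ):
  C: 576.1 − 1(212.6) = 363.5
  B: 342.7 − 1(212.6) = 130.1
  A: 0 + 1(212.6) = 212.6

213 lbmol/h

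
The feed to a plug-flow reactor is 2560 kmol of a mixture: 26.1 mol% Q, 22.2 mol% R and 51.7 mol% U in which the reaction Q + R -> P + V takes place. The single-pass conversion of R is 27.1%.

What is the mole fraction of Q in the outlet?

R reacted = 0.271 × 568.3 = 154 kmol; ν_R = −1, so ξ = 154/1 = 154 kmol.
Outlet amounts (n = n₀ + ν ξ):
  Q: 668.2 − 1(154) = 514.1
  R: 568.3 − 1(154) = 414.3
  P: 0 + 1(154) = 154
  V: 0 + 1(154) = 154
  U: 1324 (inert)
Total out = 2560 kmol; y_Q = 514.1 / 2560 = 0.2008.

0.201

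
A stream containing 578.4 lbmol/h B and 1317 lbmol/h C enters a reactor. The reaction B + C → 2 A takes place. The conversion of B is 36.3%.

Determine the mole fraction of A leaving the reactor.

B reacted = 0.363 × 578.4 = 210 lbmol/h; ν_B = −1, so ξ = 210/1 = 210 lbmol/h.
Outlet amounts (n = n₀ + ν ξ):
  B: 578.4 − 1(210) = 368.4
  C: 1317 − 1(210) = 1107
  A: 0 + 2(210) = 419.9
Total out = 1895 lbmol/h; y_A = 419.9 / 1895 = 0.2215.

0.222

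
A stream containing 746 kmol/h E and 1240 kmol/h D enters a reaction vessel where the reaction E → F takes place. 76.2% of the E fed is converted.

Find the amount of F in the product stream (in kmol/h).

568 kmol/h

E reacted = 0.762 × 746 = 568.5 kmol/h; ν_E = −1, so ξ = 568.5/1 = 568.5 kmol/h.
Outlet amounts (n = n₀ + ν ξ):
  E: 746 − 1(568.5) = 177.5
  F: 0 + 1(568.5) = 568.5
  D: 1240 (inert)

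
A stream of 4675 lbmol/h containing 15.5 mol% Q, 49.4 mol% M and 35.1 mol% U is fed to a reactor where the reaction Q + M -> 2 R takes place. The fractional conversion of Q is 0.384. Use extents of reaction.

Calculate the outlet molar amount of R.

557 lbmol/h

Q reacted = 0.384 × 724.6 = 278.3 lbmol/h; ν_Q = −1, so ξ = 278.3/1 = 278.3 lbmol/h.
Outlet amounts (n = n₀ + ν ξ):
  Q: 724.6 − 1(278.3) = 446.4
  M: 2309 − 1(278.3) = 2031
  R: 0 + 2(278.3) = 556.5
  U: 1641 (inert)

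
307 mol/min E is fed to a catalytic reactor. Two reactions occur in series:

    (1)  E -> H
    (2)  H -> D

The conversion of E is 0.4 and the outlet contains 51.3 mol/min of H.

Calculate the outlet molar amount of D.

71.5 mol/min

Conversion of E: E consumed = 1ξ₁ = 0.4 × 307 → ξ₁ = 122.8 mol/min.
H balance: n_H = 0 + 1ξ₁ − 1ξ₂ = 51.3 → ξ₂ = (1·122.8 − 51.3)/1 = 71.5 mol/min.
Outlet amounts (n = n₀ + Σ ν·ξ):
  E: 307 − 1(122.8) = 184.2
  H: 0 + 1(122.8) − 1(71.5) = 51.3
  D: 0 + 1(71.5) = 71.5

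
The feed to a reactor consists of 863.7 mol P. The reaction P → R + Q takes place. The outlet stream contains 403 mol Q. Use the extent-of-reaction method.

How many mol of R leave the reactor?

For Q: n = n₀ + 1ξ → 403 = 0 + 1ξ, giving ξ = 403 mol.
Outlet amounts (n = n₀ + ν ξ):
  P: 863.7 − 1(403) = 460.7
  R: 0 + 1(403) = 403
  Q: 0 + 1(403) = 403

403 mol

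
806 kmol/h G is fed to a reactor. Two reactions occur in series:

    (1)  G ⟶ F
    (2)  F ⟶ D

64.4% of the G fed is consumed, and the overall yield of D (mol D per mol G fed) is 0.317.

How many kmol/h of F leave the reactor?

Conversion of G: G consumed = 1ξ₁ = 0.644 × 806 → ξ₁ = 519.1 kmol/h.
Yield of D: 1ξ₂ / 806 = 0.317 → ξ₂ = 255.5 kmol/h.
Outlet amounts (n = n₀ + Σ ν·ξ):
  G: 806 − 1(519.1) = 286.9
  F: 0 + 1(519.1) − 1(255.5) = 263.6
  D: 0 + 1(255.5) = 255.5

264 kmol/h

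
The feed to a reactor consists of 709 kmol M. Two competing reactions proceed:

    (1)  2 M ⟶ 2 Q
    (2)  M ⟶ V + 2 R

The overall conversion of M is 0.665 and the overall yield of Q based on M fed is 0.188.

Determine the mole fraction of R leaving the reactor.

0.488

Yield of Q: 2ξ₁ / 709 = 0.188 → ξ₁ = 66.65 kmol.
Conversion of M: 2ξ₁ + 1ξ₂ = 0.665 × 709 = 471.5 → ξ₂ = 338.2 kmol.
Outlet amounts (n = n₀ + Σ ν·ξ):
  M: 709 − 2(66.65) − 1(338.2) = 237.5
  Q: 0 + 2(66.65) = 133.3
  V: 0 + 1(338.2) = 338.2
  R: 0 + 2(338.2) = 676.4
Total out = 1385 kmol; y_R = 676.4 / 1385 = 0.4882.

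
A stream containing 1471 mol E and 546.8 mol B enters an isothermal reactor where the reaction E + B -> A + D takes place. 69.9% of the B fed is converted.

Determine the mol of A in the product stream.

382 mol

B reacted = 0.699 × 546.8 = 382.2 mol; ν_B = −1, so ξ = 382.2/1 = 382.2 mol.
Outlet amounts (n = n₀ + ν ξ):
  E: 1471 − 1(382.2) = 1089
  B: 546.8 − 1(382.2) = 164.6
  A: 0 + 1(382.2) = 382.2
  D: 0 + 1(382.2) = 382.2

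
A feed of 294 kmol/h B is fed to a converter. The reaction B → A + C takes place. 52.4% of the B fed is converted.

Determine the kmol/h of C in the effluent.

154 kmol/h

B reacted = 0.524 × 294 = 154.1 kmol/h; ν_B = −1, so ξ = 154.1/1 = 154.1 kmol/h.
Outlet amounts (n = n₀ + ν ξ):
  B: 294 − 1(154.1) = 139.9
  A: 0 + 1(154.1) = 154.1
  C: 0 + 1(154.1) = 154.1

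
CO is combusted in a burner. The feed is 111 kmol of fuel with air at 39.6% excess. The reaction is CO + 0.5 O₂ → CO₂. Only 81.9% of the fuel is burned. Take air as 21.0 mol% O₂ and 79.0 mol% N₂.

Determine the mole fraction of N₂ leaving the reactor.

0.671

Stoichiometric O₂ = 0.5 × 111 = 55.5 kmol; O₂ fed = 55.5 × 1.396 = 77.48 kmol.
N₂ fed = 77.48 × 79/21 = 291.5 kmol.
Fuel reacted = 0.819 × 111 → ξ = 90.91 kmol.
Outlet (n = n₀ + ν ξ):
  CO: 111 − 1(90.91) = 20.09
  O₂: 77.48 − 0.5(90.91) = 32.02
  N₂: 291.5 (inert)
  CO₂: 0 + 1(90.91) = 90.91
Total out = 434.5 kmol; y_N₂ = 291.5 / 434.5 = 0.6708.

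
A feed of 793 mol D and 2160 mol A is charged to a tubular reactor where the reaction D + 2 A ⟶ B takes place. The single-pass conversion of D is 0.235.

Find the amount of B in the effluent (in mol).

D reacted = 0.235 × 793 = 186.4 mol; ν_D = −1, so ξ = 186.4/1 = 186.4 mol.
Outlet amounts (n = n₀ + ν ξ):
  D: 793 − 1(186.4) = 606.6
  A: 2160 − 2(186.4) = 1787
  B: 0 + 1(186.4) = 186.4

186 mol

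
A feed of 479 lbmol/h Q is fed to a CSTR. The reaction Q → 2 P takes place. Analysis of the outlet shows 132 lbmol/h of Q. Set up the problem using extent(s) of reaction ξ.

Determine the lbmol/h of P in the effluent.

694 lbmol/h

For Q: n = n₀ − 1ξ → 132 = 479 − 1ξ, giving ξ = 347 lbmol/h.
Outlet amounts (n = n₀ + ν ξ):
  Q: 479 − 1(347) = 132
  P: 0 + 2(347) = 694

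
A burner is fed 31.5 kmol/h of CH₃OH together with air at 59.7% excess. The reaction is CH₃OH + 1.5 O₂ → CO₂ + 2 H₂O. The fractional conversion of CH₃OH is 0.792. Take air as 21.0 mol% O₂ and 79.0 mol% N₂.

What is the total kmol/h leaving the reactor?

403 kmol/h

Stoichiometric O₂ = 1.5 × 31.5 = 47.25 kmol/h; O₂ fed = 47.25 × 1.597 = 75.46 kmol/h.
N₂ fed = 75.46 × 79/21 = 283.9 kmol/h.
Fuel reacted = 0.792 × 31.5 → ξ = 24.95 kmol/h.
Outlet (n = n₀ + ν ξ):
  CH₃OH: 31.5 − 1(24.95) = 6.552
  O₂: 75.46 − 1.5(24.95) = 38.04
  N₂: 283.9 (inert)
  CO₂: 0 + 1(24.95) = 24.95
  H₂O: 0 + 2(24.95) = 49.9
Total out = 6.552 + 38.04 + 283.9 + 24.95 + 49.9 = 403.3 kmol/h.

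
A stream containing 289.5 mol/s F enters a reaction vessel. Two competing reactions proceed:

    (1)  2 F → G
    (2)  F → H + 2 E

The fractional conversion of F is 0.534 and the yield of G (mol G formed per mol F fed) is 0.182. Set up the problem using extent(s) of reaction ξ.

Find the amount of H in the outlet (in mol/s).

49.2 mol/s

Yield of G: 1ξ₁ / 289.5 = 0.182 → ξ₁ = 52.69 mol/s.
Conversion of F: 2ξ₁ + 1ξ₂ = 0.534 × 289.5 = 154.6 → ξ₂ = 49.22 mol/s.
Outlet amounts (n = n₀ + Σ ν·ξ):
  F: 289.5 − 2(52.69) − 1(49.22) = 134.9
  G: 0 + 1(52.69) = 52.69
  H: 0 + 1(49.22) = 49.22
  E: 0 + 2(49.22) = 98.43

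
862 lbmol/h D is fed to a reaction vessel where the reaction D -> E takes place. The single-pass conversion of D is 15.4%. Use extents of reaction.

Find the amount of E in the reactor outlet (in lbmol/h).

133 lbmol/h

D reacted = 0.154 × 862 = 132.7 lbmol/h; ν_D = −1, so ξ = 132.7/1 = 132.7 lbmol/h.
Outlet amounts (n = n₀ + ν ξ):
  D: 862 − 1(132.7) = 729.3
  E: 0 + 1(132.7) = 132.7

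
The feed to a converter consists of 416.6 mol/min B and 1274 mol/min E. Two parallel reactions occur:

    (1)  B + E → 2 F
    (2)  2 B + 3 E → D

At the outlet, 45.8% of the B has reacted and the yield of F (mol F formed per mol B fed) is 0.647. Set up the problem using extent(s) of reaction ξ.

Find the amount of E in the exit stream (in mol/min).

1060 mol/min

Yield of F: 2ξ₁ / 416.6 = 0.647 → ξ₁ = 134.8 mol/min.
Conversion of B: 1ξ₁ + 2ξ₂ = 0.458 × 416.6 = 190.8 → ξ₂ = 28.02 mol/min.
Outlet amounts (n = n₀ + Σ ν·ξ):
  B: 416.6 − 1(134.8) − 2(28.02) = 225.8
  E: 1274 − 1(134.8) − 3(28.02) = 1055
  F: 0 + 2(134.8) = 269.5
  D: 0 + 1(28.02) = 28.02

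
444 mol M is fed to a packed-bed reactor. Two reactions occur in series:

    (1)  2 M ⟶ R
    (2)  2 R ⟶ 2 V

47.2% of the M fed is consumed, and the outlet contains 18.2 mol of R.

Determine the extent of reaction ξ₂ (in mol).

ξ₂ = 43.3 mol

Conversion of M: M consumed = 2ξ₁ = 0.472 × 444 → ξ₁ = 104.8 mol.
R balance: n_R = 0 + 1ξ₁ − 2ξ₂ = 18.2 → ξ₂ = (1·104.8 − 18.2)/2 = 43.29 mol.
Outlet amounts (n = n₀ + Σ ν·ξ):
  M: 444 − 2(104.8) = 234.4
  R: 0 + 1(104.8) − 2(43.29) = 18.2
  V: 0 + 2(43.29) = 86.58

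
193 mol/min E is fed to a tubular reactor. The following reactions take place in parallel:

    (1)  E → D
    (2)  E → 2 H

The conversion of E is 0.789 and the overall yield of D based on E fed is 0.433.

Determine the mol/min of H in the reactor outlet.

Yield of D: 1ξ₁ / 193 = 0.433 → ξ₁ = 83.57 mol/min.
Conversion of E: 1ξ₁ + 1ξ₂ = 0.789 × 193 = 152.3 → ξ₂ = 68.71 mol/min.
Outlet amounts (n = n₀ + Σ ν·ξ):
  E: 193 − 1(83.57) − 1(68.71) = 40.72
  D: 0 + 1(83.57) = 83.57
  H: 0 + 2(68.71) = 137.4

137 mol/min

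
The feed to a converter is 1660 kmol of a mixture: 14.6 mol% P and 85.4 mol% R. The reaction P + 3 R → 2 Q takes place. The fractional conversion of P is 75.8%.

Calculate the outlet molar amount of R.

P reacted = 0.758 × 242.4 = 183.7 kmol; ν_P = −1, so ξ = 183.7/1 = 183.7 kmol.
Outlet amounts (n = n₀ + ν ξ):
  P: 242.4 − 1(183.7) = 58.65
  R: 1418 − 3(183.7) = 866.5
  Q: 0 + 2(183.7) = 367.4

867 kmol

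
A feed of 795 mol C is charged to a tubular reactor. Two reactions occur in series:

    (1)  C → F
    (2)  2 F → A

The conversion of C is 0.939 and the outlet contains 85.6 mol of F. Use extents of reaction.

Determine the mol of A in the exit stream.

Conversion of C: C consumed = 1ξ₁ = 0.939 × 795 → ξ₁ = 746.5 mol.
F balance: n_F = 0 + 1ξ₁ − 2ξ₂ = 85.6 → ξ₂ = (1·746.5 − 85.6)/2 = 330.5 mol.
Outlet amounts (n = n₀ + Σ ν·ξ):
  C: 795 − 1(746.5) = 48.5
  F: 0 + 1(746.5) − 2(330.5) = 85.6
  A: 0 + 1(330.5) = 330.5

330 mol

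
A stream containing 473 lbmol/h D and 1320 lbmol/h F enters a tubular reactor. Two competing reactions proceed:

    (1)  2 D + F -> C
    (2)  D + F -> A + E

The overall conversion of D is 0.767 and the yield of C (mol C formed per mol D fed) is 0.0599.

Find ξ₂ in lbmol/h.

ξ₂ = 306 lbmol/h

Yield of C: 1ξ₁ / 473 = 0.0599 → ξ₁ = 28.33 lbmol/h.
Conversion of D: 2ξ₁ + 1ξ₂ = 0.767 × 473 = 362.8 → ξ₂ = 306.1 lbmol/h.
Outlet amounts (n = n₀ + Σ ν·ξ):
  D: 473 − 2(28.33) − 1(306.1) = 110.2
  F: 1320 − 1(28.33) − 1(306.1) = 985.5
  C: 0 + 1(28.33) = 28.33
  A: 0 + 1(306.1) = 306.1
  E: 0 + 1(306.1) = 306.1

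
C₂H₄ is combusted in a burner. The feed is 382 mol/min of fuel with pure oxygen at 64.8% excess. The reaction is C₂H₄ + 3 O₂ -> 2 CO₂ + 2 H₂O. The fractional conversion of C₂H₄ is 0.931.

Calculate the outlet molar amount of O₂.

Stoichiometric O₂ = 3 × 382 = 1146 mol/min; O₂ fed = 1146 × 1.648 = 1889 mol/min.
Fuel reacted = 0.931 × 382 → ξ = 355.6 mol/min.
Outlet (n = n₀ + ν ξ):
  C₂H₄: 382 − 1(355.6) = 26.36
  O₂: 1889 − 3(355.6) = 821.7
  CO₂: 0 + 2(355.6) = 711.3
  H₂O: 0 + 2(355.6) = 711.3

822 mol/min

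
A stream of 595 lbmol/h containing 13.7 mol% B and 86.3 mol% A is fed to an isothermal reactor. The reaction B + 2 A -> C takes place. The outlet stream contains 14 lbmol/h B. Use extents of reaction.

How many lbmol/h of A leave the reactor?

378 lbmol/h

For B: n = n₀ − 1ξ → 14 = 81.52 − 1ξ, giving ξ = 67.52 lbmol/h.
Outlet amounts (n = n₀ + ν ξ):
  B: 81.52 − 1(67.52) = 14
  A: 513.5 − 2(67.52) = 378.5
  C: 0 + 1(67.52) = 67.52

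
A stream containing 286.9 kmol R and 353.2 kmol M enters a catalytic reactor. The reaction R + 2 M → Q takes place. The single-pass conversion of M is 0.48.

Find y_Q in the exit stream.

0.18

M reacted = 0.48 × 353.2 = 169.5 kmol; ν_M = −2, so ξ = 169.5/2 = 84.77 kmol.
Outlet amounts (n = n₀ + ν ξ):
  R: 286.9 − 1(84.77) = 202.1
  M: 353.2 − 2(84.77) = 183.7
  Q: 0 + 1(84.77) = 84.77
Total out = 470.6 kmol; y_Q = 84.77 / 470.6 = 0.1801.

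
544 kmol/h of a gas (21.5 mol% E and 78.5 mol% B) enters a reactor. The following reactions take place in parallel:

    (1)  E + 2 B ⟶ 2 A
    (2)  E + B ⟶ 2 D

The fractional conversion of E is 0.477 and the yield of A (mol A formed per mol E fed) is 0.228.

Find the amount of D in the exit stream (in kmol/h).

Yield of A: 2ξ₁ / 117 = 0.228 → ξ₁ = 13.33 kmol/h.
Conversion of E: 1ξ₁ + 1ξ₂ = 0.477 × 117 = 55.79 → ξ₂ = 42.46 kmol/h.
Outlet amounts (n = n₀ + Σ ν·ξ):
  E: 117 − 1(13.33) − 1(42.46) = 61.17
  B: 427 − 2(13.33) − 1(42.46) = 357.9
  A: 0 + 2(13.33) = 26.67
  D: 0 + 2(42.46) = 84.91

84.9 kmol/h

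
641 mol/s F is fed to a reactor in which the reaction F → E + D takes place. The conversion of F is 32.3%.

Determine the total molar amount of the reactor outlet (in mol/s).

F reacted = 0.323 × 641 = 207 mol/s; ν_F = −1, so ξ = 207/1 = 207 mol/s.
Outlet amounts (n = n₀ + ν ξ):
  F: 641 − 1(207) = 434
  E: 0 + 1(207) = 207
  D: 0 + 1(207) = 207
Total out = 434 + 207 + 207 = 848 mol/s.

848 mol/s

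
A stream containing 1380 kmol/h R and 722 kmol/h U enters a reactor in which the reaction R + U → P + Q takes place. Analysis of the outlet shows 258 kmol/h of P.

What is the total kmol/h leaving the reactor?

2100 kmol/h

For P: n = n₀ + 1ξ → 258 = 0 + 1ξ, giving ξ = 258 kmol/h.
Outlet amounts (n = n₀ + ν ξ):
  R: 1380 − 1(258) = 1122
  U: 722 − 1(258) = 464
  P: 0 + 1(258) = 258
  Q: 0 + 1(258) = 258
Total out = 1122 + 464 + 258 + 258 = 2102 kmol/h.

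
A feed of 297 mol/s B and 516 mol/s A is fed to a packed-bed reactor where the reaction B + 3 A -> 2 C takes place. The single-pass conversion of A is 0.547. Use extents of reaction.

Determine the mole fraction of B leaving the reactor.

A reacted = 0.547 × 516 = 282.3 mol/s; ν_A = −3, so ξ = 282.3/3 = 94.08 mol/s.
Outlet amounts (n = n₀ + ν ξ):
  B: 297 − 1(94.08) = 202.9
  A: 516 − 3(94.08) = 233.7
  C: 0 + 2(94.08) = 188.2
Total out = 624.8 mol/s; y_B = 202.9 / 624.8 = 0.3248.

0.325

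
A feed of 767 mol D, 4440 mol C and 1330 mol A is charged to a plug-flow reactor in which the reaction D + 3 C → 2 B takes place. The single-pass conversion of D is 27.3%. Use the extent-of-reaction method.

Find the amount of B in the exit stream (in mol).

D reacted = 0.273 × 767 = 209.4 mol; ν_D = −1, so ξ = 209.4/1 = 209.4 mol.
Outlet amounts (n = n₀ + ν ξ):
  D: 767 − 1(209.4) = 557.6
  C: 4440 − 3(209.4) = 3812
  B: 0 + 2(209.4) = 418.8
  A: 1330 (inert)

419 mol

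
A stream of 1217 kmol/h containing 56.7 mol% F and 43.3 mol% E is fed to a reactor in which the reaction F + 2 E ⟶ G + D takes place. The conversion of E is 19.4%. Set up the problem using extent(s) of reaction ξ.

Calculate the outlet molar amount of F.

E reacted = 0.194 × 527 = 102.2 kmol/h; ν_E = −2, so ξ = 102.2/2 = 51.12 kmol/h.
Outlet amounts (n = n₀ + ν ξ):
  F: 690 − 1(51.12) = 638.9
  E: 527 − 2(51.12) = 424.7
  G: 0 + 1(51.12) = 51.12
  D: 0 + 1(51.12) = 51.12

639 kmol/h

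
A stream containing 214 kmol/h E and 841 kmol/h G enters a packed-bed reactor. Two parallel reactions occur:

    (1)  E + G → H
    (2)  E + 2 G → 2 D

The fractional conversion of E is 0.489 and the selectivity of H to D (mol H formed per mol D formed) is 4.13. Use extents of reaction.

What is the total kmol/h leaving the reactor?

950 kmol/h

Conversion of E: E consumed = 0.489 × 214 = 104.6 kmol/h = 1ξ₁ + 1ξ₂.
Selectivity: 1ξ₁ / (2ξ₂) = 4.13 → ξ₁ = 8.26 ξ₂.
Substitute: (1·8.26 + 1) ξ₂ = 104.6 → ξ₂ = 11.3 kmol/h, ξ₁ = 93.35 kmol/h.
Outlet amounts (n = n₀ + Σ ν·ξ):
  E: 214 − 1(93.35) − 1(11.3) = 109.4
  G: 841 − 1(93.35) − 2(11.3) = 725.1
  H: 0 + 1(93.35) = 93.35
  D: 0 + 2(11.3) = 22.6
Total out = 109.4 + 725.1 + 93.35 + 22.6 = 950.4 kmol/h.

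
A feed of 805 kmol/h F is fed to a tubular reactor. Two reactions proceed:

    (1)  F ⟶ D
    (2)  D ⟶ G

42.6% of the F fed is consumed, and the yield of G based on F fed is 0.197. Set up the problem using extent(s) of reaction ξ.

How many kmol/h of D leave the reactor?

184 kmol/h

Conversion of F: F consumed = 1ξ₁ = 0.426 × 805 → ξ₁ = 342.9 kmol/h.
Yield of G: 1ξ₂ / 805 = 0.197 → ξ₂ = 158.6 kmol/h.
Outlet amounts (n = n₀ + Σ ν·ξ):
  F: 805 − 1(342.9) = 462.1
  D: 0 + 1(342.9) − 1(158.6) = 184.3
  G: 0 + 1(158.6) = 158.6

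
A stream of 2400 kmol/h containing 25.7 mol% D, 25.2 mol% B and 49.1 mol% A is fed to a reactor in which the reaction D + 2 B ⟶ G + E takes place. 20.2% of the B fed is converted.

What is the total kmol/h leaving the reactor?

B reacted = 0.202 × 604.8 = 122.2 kmol/h; ν_B = −2, so ξ = 122.2/2 = 61.08 kmol/h.
Outlet amounts (n = n₀ + ν ξ):
  D: 616.8 − 1(61.08) = 555.7
  B: 604.8 − 2(61.08) = 482.6
  G: 0 + 1(61.08) = 61.08
  E: 0 + 1(61.08) = 61.08
  A: 1178 (inert)
Total out = 555.7 + 482.6 + 61.08 + 61.08 + 1178 = 2339 kmol/h.

2340 kmol/h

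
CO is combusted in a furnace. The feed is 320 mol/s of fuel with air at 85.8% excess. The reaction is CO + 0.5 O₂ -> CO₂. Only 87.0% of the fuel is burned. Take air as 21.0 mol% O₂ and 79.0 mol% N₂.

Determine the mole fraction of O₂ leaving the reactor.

0.099

Stoichiometric O₂ = 0.5 × 320 = 160 mol/s; O₂ fed = 160 × 1.858 = 297.3 mol/s.
N₂ fed = 297.3 × 79/21 = 1118 mol/s.
Fuel reacted = 0.87 × 320 → ξ = 278.4 mol/s.
Outlet (n = n₀ + ν ξ):
  CO: 320 − 1(278.4) = 41.6
  O₂: 297.3 − 0.5(278.4) = 158.1
  N₂: 1118 (inert)
  CO₂: 0 + 1(278.4) = 278.4
Total out = 1596 mol/s; y_O₂ = 158.1 / 1596 = 0.09902.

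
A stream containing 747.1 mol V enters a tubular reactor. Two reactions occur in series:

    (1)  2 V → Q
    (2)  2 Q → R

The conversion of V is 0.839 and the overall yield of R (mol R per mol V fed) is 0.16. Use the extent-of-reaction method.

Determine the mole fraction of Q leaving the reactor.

Conversion of V: V consumed = 2ξ₁ = 0.839 × 747.1 → ξ₁ = 313.4 mol.
Yield of R: 1ξ₂ / 747.1 = 0.16 → ξ₂ = 119.5 mol.
Outlet amounts (n = n₀ + Σ ν·ξ):
  V: 747.1 − 2(313.4) = 120.3
  Q: 0 + 1(313.4) − 2(119.5) = 74.34
  R: 0 + 1(119.5) = 119.5
Total out = 314.2 mol; y_Q = 74.34 / 314.2 = 0.2366.

0.237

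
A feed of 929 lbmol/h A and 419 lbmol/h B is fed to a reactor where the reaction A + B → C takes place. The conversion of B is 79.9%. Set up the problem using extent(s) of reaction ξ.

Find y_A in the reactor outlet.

0.586

B reacted = 0.799 × 419 = 334.8 lbmol/h; ν_B = −1, so ξ = 334.8/1 = 334.8 lbmol/h.
Outlet amounts (n = n₀ + ν ξ):
  A: 929 − 1(334.8) = 594.2
  B: 419 − 1(334.8) = 84.22
  C: 0 + 1(334.8) = 334.8
Total out = 1013 lbmol/h; y_A = 594.2 / 1013 = 0.5865.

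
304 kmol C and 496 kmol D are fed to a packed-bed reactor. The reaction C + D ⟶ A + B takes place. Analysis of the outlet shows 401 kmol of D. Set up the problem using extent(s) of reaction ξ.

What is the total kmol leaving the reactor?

For D: n = n₀ − 1ξ → 401 = 496 − 1ξ, giving ξ = 95 kmol.
Outlet amounts (n = n₀ + ν ξ):
  C: 304 − 1(95) = 209
  D: 496 − 1(95) = 401
  A: 0 + 1(95) = 95
  B: 0 + 1(95) = 95
Total out = 209 + 401 + 95 + 95 = 800 kmol.

800 kmol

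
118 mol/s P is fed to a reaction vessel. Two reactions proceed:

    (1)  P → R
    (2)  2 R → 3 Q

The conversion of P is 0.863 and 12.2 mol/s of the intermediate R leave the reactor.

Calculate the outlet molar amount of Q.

134 mol/s

Conversion of P: P consumed = 1ξ₁ = 0.863 × 118 → ξ₁ = 101.8 mol/s.
R balance: n_R = 0 + 1ξ₁ − 2ξ₂ = 12.2 → ξ₂ = (1·101.8 − 12.2)/2 = 44.82 mol/s.
Outlet amounts (n = n₀ + Σ ν·ξ):
  P: 118 − 1(101.8) = 16.17
  R: 0 + 1(101.8) − 2(44.82) = 12.2
  Q: 0 + 3(44.82) = 134.5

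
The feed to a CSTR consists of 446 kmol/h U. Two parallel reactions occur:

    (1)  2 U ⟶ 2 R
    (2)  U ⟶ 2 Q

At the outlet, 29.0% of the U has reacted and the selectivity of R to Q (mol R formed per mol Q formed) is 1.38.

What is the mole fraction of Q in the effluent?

Conversion of U: U consumed = 0.29 × 446 = 129.3 kmol/h = 2ξ₁ + 1ξ₂.
Selectivity: 2ξ₁ / (2ξ₂) = 1.38 → ξ₁ = 1.38 ξ₂.
Substitute: (2·1.38 + 1) ξ₂ = 129.3 → ξ₂ = 34.4 kmol/h, ξ₁ = 47.47 kmol/h.
Outlet amounts (n = n₀ + Σ ν·ξ):
  U: 446 − 2(47.47) − 1(34.4) = 316.7
  R: 0 + 2(47.47) = 94.94
  Q: 0 + 2(34.4) = 68.8
Total out = 480.4 kmol/h; y_Q = 68.8 / 480.4 = 0.1432.

0.143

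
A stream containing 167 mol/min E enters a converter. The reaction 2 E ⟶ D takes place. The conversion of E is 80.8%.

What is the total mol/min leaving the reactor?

99.5 mol/min

E reacted = 0.808 × 167 = 134.9 mol/min; ν_E = −2, so ξ = 134.9/2 = 67.47 mol/min.
Outlet amounts (n = n₀ + ν ξ):
  E: 167 − 2(67.47) = 32.06
  D: 0 + 1(67.47) = 67.47
Total out = 32.06 + 67.47 = 99.53 mol/min.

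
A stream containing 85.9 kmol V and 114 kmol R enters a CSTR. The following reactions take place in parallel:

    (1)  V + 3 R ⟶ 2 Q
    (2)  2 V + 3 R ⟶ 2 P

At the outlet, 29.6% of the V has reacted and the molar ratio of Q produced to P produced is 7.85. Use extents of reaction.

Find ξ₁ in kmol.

Conversion of V: V consumed = 0.296 × 85.9 = 25.43 kmol = 1ξ₁ + 2ξ₂.
Selectivity: 2ξ₁ / (2ξ₂) = 7.85 → ξ₁ = 7.85 ξ₂.
Substitute: (1·7.85 + 2) ξ₂ = 25.43 → ξ₂ = 2.581 kmol, ξ₁ = 20.26 kmol.
Outlet amounts (n = n₀ + Σ ν·ξ):
  V: 85.9 − 1(20.26) − 2(2.581) = 60.47
  R: 114 − 3(20.26) − 3(2.581) = 45.46
  Q: 0 + 2(20.26) = 40.53
  P: 0 + 2(2.581) = 5.163

ξ₁ = 20.3 kmol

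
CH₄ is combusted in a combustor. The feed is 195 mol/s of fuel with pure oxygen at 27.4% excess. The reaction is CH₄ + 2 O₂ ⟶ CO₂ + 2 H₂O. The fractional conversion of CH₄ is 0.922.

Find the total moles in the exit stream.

692 mol/s

Stoichiometric O₂ = 2 × 195 = 390 mol/s; O₂ fed = 390 × 1.274 = 496.9 mol/s.
Fuel reacted = 0.922 × 195 → ξ = 179.8 mol/s.
Outlet (n = n₀ + ν ξ):
  CH₄: 195 − 1(179.8) = 15.21
  O₂: 496.9 − 2(179.8) = 137.3
  CO₂: 0 + 1(179.8) = 179.8
  H₂O: 0 + 2(179.8) = 359.6
Total out = 15.21 + 137.3 + 179.8 + 359.6 = 691.9 mol/s.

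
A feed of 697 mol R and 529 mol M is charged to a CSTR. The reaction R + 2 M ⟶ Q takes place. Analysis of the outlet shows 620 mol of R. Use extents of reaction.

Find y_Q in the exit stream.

For R: n = n₀ − 1ξ → 620 = 697 − 1ξ, giving ξ = 77 mol.
Outlet amounts (n = n₀ + ν ξ):
  R: 697 − 1(77) = 620
  M: 529 − 2(77) = 375
  Q: 0 + 1(77) = 77
Total out = 1072 mol; y_Q = 77 / 1072 = 0.07183.

0.0718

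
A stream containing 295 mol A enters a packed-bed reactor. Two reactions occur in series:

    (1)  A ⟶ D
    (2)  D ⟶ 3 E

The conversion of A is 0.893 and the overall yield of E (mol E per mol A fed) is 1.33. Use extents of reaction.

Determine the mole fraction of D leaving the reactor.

0.238

Conversion of A: A consumed = 1ξ₁ = 0.893 × 295 → ξ₁ = 263.4 mol.
Yield of E: 3ξ₂ / 295 = 1.33 → ξ₂ = 130.8 mol.
Outlet amounts (n = n₀ + Σ ν·ξ):
  A: 295 − 1(263.4) = 31.56
  D: 0 + 1(263.4) − 1(130.8) = 132.7
  E: 0 + 3(130.8) = 392.4
Total out = 556.6 mol; y_D = 132.7 / 556.6 = 0.2383.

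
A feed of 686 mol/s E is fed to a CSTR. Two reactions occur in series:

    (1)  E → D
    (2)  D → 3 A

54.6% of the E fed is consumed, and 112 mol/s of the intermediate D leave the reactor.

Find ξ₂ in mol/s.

Conversion of E: E consumed = 1ξ₁ = 0.546 × 686 → ξ₁ = 374.6 mol/s.
D balance: n_D = 0 + 1ξ₁ − 1ξ₂ = 112 → ξ₂ = (1·374.6 − 112)/1 = 262.6 mol/s.
Outlet amounts (n = n₀ + Σ ν·ξ):
  E: 686 − 1(374.6) = 311.4
  D: 0 + 1(374.6) − 1(262.6) = 112
  A: 0 + 3(262.6) = 787.7

ξ₂ = 263 mol/s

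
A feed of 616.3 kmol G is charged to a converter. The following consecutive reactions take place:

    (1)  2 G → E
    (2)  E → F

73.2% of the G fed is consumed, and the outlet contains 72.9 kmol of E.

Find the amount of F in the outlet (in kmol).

Conversion of G: G consumed = 2ξ₁ = 0.732 × 616.3 → ξ₁ = 225.6 kmol.
E balance: n_E = 0 + 1ξ₁ − 1ξ₂ = 72.9 → ξ₂ = (1·225.6 − 72.9)/1 = 152.7 kmol.
Outlet amounts (n = n₀ + Σ ν·ξ):
  G: 616.3 − 2(225.6) = 165.2
  E: 0 + 1(225.6) − 1(152.7) = 72.9
  F: 0 + 1(152.7) = 152.7

153 kmol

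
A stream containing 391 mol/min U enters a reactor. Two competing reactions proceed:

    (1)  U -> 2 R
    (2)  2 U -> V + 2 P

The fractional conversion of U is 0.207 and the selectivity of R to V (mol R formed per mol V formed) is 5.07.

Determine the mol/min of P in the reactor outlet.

35.7 mol/min

Conversion of U: U consumed = 0.207 × 391 = 80.94 mol/min = 1ξ₁ + 2ξ₂.
Selectivity: 2ξ₁ / (1ξ₂) = 5.07 → ξ₁ = 2.535 ξ₂.
Substitute: (1·2.535 + 2) ξ₂ = 80.94 → ξ₂ = 17.85 mol/min, ξ₁ = 45.24 mol/min.
Outlet amounts (n = n₀ + Σ ν·ξ):
  U: 391 − 1(45.24) − 2(17.85) = 310.1
  R: 0 + 2(45.24) = 90.49
  V: 0 + 1(17.85) = 17.85
  P: 0 + 2(17.85) = 35.69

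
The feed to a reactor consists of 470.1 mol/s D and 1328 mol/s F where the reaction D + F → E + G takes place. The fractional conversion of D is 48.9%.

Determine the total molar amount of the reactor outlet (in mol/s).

D reacted = 0.489 × 470.1 = 229.9 mol/s; ν_D = −1, so ξ = 229.9/1 = 229.9 mol/s.
Outlet amounts (n = n₀ + ν ξ):
  D: 470.1 − 1(229.9) = 240.2
  F: 1328 − 1(229.9) = 1098
  E: 0 + 1(229.9) = 229.9
  G: 0 + 1(229.9) = 229.9
Total out = 240.2 + 1098 + 229.9 + 229.9 = 1798 mol/s.

1800 mol/s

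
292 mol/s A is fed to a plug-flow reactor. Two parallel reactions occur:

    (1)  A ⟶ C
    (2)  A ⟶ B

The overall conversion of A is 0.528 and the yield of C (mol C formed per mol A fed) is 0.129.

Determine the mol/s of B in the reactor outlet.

Yield of C: 1ξ₁ / 292 = 0.129 → ξ₁ = 37.67 mol/s.
Conversion of A: 1ξ₁ + 1ξ₂ = 0.528 × 292 = 154.2 → ξ₂ = 116.5 mol/s.
Outlet amounts (n = n₀ + Σ ν·ξ):
  A: 292 − 1(37.67) − 1(116.5) = 137.8
  C: 0 + 1(37.67) = 37.67
  B: 0 + 1(116.5) = 116.5

117 mol/s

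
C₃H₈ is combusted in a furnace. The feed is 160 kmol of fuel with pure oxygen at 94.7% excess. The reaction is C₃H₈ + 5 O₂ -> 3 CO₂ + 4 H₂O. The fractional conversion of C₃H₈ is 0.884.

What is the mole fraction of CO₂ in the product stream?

0.228

Stoichiometric O₂ = 5 × 160 = 800 kmol; O₂ fed = 800 × 1.947 = 1558 kmol.
Fuel reacted = 0.884 × 160 → ξ = 141.4 kmol.
Outlet (n = n₀ + ν ξ):
  C₃H₈: 160 − 1(141.4) = 18.56
  O₂: 1558 − 5(141.4) = 850.4
  CO₂: 0 + 3(141.4) = 424.3
  H₂O: 0 + 4(141.4) = 565.8
Total out = 1859 kmol; y_CO₂ = 424.3 / 1859 = 0.2282.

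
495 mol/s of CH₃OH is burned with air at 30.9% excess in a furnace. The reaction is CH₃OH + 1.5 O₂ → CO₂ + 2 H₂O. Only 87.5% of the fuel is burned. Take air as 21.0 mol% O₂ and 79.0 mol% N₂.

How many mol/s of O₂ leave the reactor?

Stoichiometric O₂ = 1.5 × 495 = 742.5 mol/s; O₂ fed = 742.5 × 1.309 = 971.9 mol/s.
N₂ fed = 971.9 × 79/21 = 3656 mol/s.
Fuel reacted = 0.875 × 495 → ξ = 433.1 mol/s.
Outlet (n = n₀ + ν ξ):
  CH₃OH: 495 − 1(433.1) = 61.88
  O₂: 971.9 − 1.5(433.1) = 322.2
  N₂: 3656 (inert)
  CO₂: 0 + 1(433.1) = 433.1
  H₂O: 0 + 2(433.1) = 866.2

322 mol/s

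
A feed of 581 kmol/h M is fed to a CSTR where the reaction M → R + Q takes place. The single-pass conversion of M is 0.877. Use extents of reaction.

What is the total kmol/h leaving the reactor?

1090 kmol/h

M reacted = 0.877 × 581 = 509.5 kmol/h; ν_M = −1, so ξ = 509.5/1 = 509.5 kmol/h.
Outlet amounts (n = n₀ + ν ξ):
  M: 581 − 1(509.5) = 71.46
  R: 0 + 1(509.5) = 509.5
  Q: 0 + 1(509.5) = 509.5
Total out = 71.46 + 509.5 + 509.5 = 1091 kmol/h.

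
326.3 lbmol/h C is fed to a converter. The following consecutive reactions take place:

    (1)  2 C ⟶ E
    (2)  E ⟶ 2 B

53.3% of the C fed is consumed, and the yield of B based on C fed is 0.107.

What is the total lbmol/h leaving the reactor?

257 lbmol/h

Conversion of C: C consumed = 2ξ₁ = 0.533 × 326.3 → ξ₁ = 86.96 lbmol/h.
Yield of B: 2ξ₂ / 326.3 = 0.107 → ξ₂ = 17.46 lbmol/h.
Outlet amounts (n = n₀ + Σ ν·ξ):
  C: 326.3 − 2(86.96) = 152.4
  E: 0 + 1(86.96) − 1(17.46) = 69.5
  B: 0 + 2(17.46) = 34.91
Total out = 152.4 + 69.5 + 34.91 = 256.8 lbmol/h.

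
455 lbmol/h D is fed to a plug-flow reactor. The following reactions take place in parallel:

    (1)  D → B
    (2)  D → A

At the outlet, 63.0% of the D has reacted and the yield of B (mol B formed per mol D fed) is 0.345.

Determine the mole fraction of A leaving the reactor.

0.285

Yield of B: 1ξ₁ / 455 = 0.345 → ξ₁ = 157 lbmol/h.
Conversion of D: 1ξ₁ + 1ξ₂ = 0.63 × 455 = 286.6 → ξ₂ = 129.7 lbmol/h.
Outlet amounts (n = n₀ + Σ ν·ξ):
  D: 455 − 1(157) − 1(129.7) = 168.4
  B: 0 + 1(157) = 157
  A: 0 + 1(129.7) = 129.7
Total out = 455 lbmol/h; y_A = 129.7 / 455 = 0.285.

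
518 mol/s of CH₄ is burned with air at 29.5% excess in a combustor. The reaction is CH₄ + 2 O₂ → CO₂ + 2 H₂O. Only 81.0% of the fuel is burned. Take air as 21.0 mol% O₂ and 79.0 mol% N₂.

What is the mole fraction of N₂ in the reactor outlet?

Stoichiometric O₂ = 2 × 518 = 1036 mol/s; O₂ fed = 1036 × 1.295 = 1342 mol/s.
N₂ fed = 1342 × 79/21 = 5047 mol/s.
Fuel reacted = 0.81 × 518 → ξ = 419.6 mol/s.
Outlet (n = n₀ + ν ξ):
  CH₄: 518 − 1(419.6) = 98.42
  O₂: 1342 − 2(419.6) = 502.5
  N₂: 5047 (inert)
  CO₂: 0 + 1(419.6) = 419.6
  H₂O: 0 + 2(419.6) = 839.2
Total out = 6907 mol/s; y_N₂ = 5047 / 6907 = 0.7308.

0.731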